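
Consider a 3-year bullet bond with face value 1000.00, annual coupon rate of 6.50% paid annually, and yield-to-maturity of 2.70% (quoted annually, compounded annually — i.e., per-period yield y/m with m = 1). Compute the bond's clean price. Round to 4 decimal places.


Coupon per period c = face * coupon_rate / m = 65.000000
Periods per year m = 1; per-period yield y/m = 0.027000
Number of cashflows N = 3
Cashflows (t years, CF_t, discount factor 1/(1+y/m)^(m*t), PV):
  t = 1.0000: CF_t = 65.000000, DF = 0.973710, PV = 63.291139
  t = 2.0000: CF_t = 65.000000, DF = 0.948111, PV = 61.627205
  t = 3.0000: CF_t = 1065.000000, DF = 0.923185, PV = 983.191866
Price P = sum_t PV_t = 1108.110210

Answer: Price = 1108.1102


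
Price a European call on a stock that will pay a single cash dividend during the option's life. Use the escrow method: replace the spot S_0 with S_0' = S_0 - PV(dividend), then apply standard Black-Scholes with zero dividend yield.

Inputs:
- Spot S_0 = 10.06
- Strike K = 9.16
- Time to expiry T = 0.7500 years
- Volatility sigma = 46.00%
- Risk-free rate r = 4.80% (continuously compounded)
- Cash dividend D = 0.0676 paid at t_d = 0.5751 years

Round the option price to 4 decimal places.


PV(D) = D * exp(-r * t_d) = 0.0676 * 0.97277273 = 0.06575944
S_0' = S_0 - PV(D) = 10.0600 - 0.06575944 = 9.99424056
d1 = (ln(S_0'/K) + (r + sigma^2/2)*T) / (sigma*sqrt(T)) = 0.50835140
d2 = d1 - sigma*sqrt(T) = 0.10997972
exp(-rT) = 0.96464029
N(d1) = 0.69439654; N(d2) = 0.54378727
C = S_0' * N(d1) - K * exp(-rT) * N(d2) = 9.99424056 * 0.69439654 - 9.1600 * 0.96464029 * 0.54378727 = 2.1350

Answer: Price = 2.1350


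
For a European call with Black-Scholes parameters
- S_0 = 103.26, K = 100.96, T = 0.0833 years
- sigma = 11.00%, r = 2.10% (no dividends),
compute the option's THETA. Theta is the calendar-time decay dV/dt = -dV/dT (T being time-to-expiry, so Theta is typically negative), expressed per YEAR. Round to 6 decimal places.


d1 = 0.7804905290; d2 = 0.7487426157
phi(d1) = 0.2941924111; exp(-qT) = 1.0000000000; exp(-rT) = 0.9982522291
Theta = -S*exp(-qT)*phi(d1)*sigma/(2*sqrt(T)) - r*K*exp(-rT)*N(d2) + q*S*exp(-qT)*N(d1)
N(d1) = 0.7824488999; N(d2) = 0.7729938236; sqrt(T) = 0.2886173938
Term 1 = -103.2600 * 1.0000000000 * 0.2941924111 * 0.1100 / (2 * 0.2886173938) = -5.7890030062
Term 2 = -0.0210 * 100.9600 * 0.9982522291 * 0.7729938236 = -1.6360062147
Term 3 = 0 (no dividend yield, q = 0)
Theta = -5.7890030062 + (-1.6360062147) + (0.0000000000) = -7.425009

Answer: Theta = -7.425009


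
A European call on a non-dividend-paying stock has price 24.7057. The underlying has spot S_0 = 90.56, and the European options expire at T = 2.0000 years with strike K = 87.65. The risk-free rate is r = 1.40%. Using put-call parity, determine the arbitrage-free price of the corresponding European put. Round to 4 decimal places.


Answer: Put price = 19.3755

Derivation:
Put-call parity: C - P = S_0 * exp(-qT) - K * exp(-rT).
S_0 * exp(-qT) = 90.5600 * 1.00000000 = 90.56000000
K * exp(-rT) = 87.6500 * 0.97238837 = 85.22984035
P = C - S*exp(-qT) + K*exp(-rT)
P = 24.7057 - 90.56000000 + 85.22984035 = 19.3755


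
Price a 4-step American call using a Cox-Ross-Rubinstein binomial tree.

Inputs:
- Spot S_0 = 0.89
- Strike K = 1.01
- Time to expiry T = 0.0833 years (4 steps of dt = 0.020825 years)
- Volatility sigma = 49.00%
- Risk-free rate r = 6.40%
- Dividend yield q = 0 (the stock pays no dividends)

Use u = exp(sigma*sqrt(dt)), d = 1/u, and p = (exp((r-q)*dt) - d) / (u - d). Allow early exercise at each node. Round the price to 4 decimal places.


Answer: Price = V(0,0) = 0.0136

Derivation:
dt = T/N = 0.020825
u = exp(sigma*sqrt(dt)) = 1.073271; d = 1/u = 0.931731
p = (exp((r-q)*dt) - d) / (u - d) = 0.491752
Discount per step: exp(-r*dt) = 0.998668
Stock lattice S(k, i) with i counting down-moves:
  k=0: S(0,0) = 0.8900
  k=1: S(1,0) = 0.9552; S(1,1) = 0.8292
  k=2: S(2,0) = 1.0252; S(2,1) = 0.8900; S(2,2) = 0.7726
  k=3: S(3,0) = 1.1003; S(3,1) = 0.9552; S(3,2) = 0.8292; S(3,3) = 0.7199
  k=4: S(4,0) = 1.1809; S(4,1) = 1.0252; S(4,2) = 0.8900; S(4,3) = 0.7726; S(4,4) = 0.6707
Terminal payoffs V(N, i) = max(S_T - K, 0):
  V(4,0) = 0.170941; V(4,1) = 0.015201; V(4,2) = 0.000000; V(4,3) = 0.000000; V(4,4) = 0.000000
Backward induction: V(k, i) = exp(-r*dt) * [p * V(k+1, i) + (1-p) * V(k+1, i+1)]; then take max(V_cont, immediate exercise) for American.
  V(3,0) = exp(-r*dt) * [p*0.170941 + (1-p)*0.015201] = 0.091664; exercise = 0.090319; V(3,0) = max -> 0.091664
  V(3,1) = exp(-r*dt) * [p*0.015201 + (1-p)*0.000000] = 0.007465; exercise = 0.000000; V(3,1) = max -> 0.007465
  V(3,2) = exp(-r*dt) * [p*0.000000 + (1-p)*0.000000] = 0.000000; exercise = 0.000000; V(3,2) = max -> 0.000000
  V(3,3) = exp(-r*dt) * [p*0.000000 + (1-p)*0.000000] = 0.000000; exercise = 0.000000; V(3,3) = max -> 0.000000
  V(2,0) = exp(-r*dt) * [p*0.091664 + (1-p)*0.007465] = 0.048805; exercise = 0.015201; V(2,0) = max -> 0.048805
  V(2,1) = exp(-r*dt) * [p*0.007465 + (1-p)*0.000000] = 0.003666; exercise = 0.000000; V(2,1) = max -> 0.003666
  V(2,2) = exp(-r*dt) * [p*0.000000 + (1-p)*0.000000] = 0.000000; exercise = 0.000000; V(2,2) = max -> 0.000000
  V(1,0) = exp(-r*dt) * [p*0.048805 + (1-p)*0.003666] = 0.025829; exercise = 0.000000; V(1,0) = max -> 0.025829
  V(1,1) = exp(-r*dt) * [p*0.003666 + (1-p)*0.000000] = 0.001800; exercise = 0.000000; V(1,1) = max -> 0.001800
  V(0,0) = exp(-r*dt) * [p*0.025829 + (1-p)*0.001800] = 0.013598; exercise = 0.000000; V(0,0) = max -> 0.013598


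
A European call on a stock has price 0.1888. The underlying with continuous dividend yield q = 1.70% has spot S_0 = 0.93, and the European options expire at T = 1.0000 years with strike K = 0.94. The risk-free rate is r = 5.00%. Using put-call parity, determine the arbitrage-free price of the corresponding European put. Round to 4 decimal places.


Answer: Put price = 0.1686

Derivation:
Put-call parity: C - P = S_0 * exp(-qT) - K * exp(-rT).
S_0 * exp(-qT) = 0.9300 * 0.98314368 = 0.91432363
K * exp(-rT) = 0.9400 * 0.95122942 = 0.89415566
P = C - S*exp(-qT) + K*exp(-rT)
P = 0.1888 - 0.91432363 + 0.89415566 = 0.1686


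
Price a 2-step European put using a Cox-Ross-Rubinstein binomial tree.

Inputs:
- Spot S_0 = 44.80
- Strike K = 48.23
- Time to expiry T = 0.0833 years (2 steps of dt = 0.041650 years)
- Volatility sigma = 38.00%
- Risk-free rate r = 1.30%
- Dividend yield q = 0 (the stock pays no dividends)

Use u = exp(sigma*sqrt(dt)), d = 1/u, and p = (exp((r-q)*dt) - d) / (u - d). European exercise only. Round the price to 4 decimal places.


dt = T/N = 0.041650
u = exp(sigma*sqrt(dt)) = 1.080638; d = 1/u = 0.925379
p = (exp((r-q)*dt) - d) / (u - d) = 0.484110
Discount per step: exp(-r*dt) = 0.999459
Stock lattice S(k, i) with i counting down-moves:
  k=0: S(0,0) = 44.8000
  k=1: S(1,0) = 48.4126; S(1,1) = 41.4570
  k=2: S(2,0) = 52.3165; S(2,1) = 44.8000; S(2,2) = 38.3634
Terminal payoffs V(N, i) = max(K - S_T, 0):
  V(2,0) = 0.000000; V(2,1) = 3.430000; V(2,2) = 9.866564
Backward induction: V(k, i) = exp(-r*dt) * [p * V(k+1, i) + (1-p) * V(k+1, i+1)].
  V(1,0) = exp(-r*dt) * [p*0.000000 + (1-p)*3.430000] = 1.768544
  V(1,1) = exp(-r*dt) * [p*3.430000 + (1-p)*9.866564] = 6.746904
  V(0,0) = exp(-r*dt) * [p*1.768544 + (1-p)*6.746904] = 4.334482

Answer: Price = V(0,0) = 4.3345


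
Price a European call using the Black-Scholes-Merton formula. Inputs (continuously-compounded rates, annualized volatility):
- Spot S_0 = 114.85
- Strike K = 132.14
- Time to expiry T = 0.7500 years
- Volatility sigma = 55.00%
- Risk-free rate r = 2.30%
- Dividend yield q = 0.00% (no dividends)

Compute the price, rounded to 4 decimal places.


d1 = (ln(S/K) + (r - q + 0.5*sigma^2) * T) / (sigma * sqrt(T)) = -0.02004463
d2 = d1 - sigma * sqrt(T) = -0.49635860
exp(-rT) = 0.98289793; exp(-qT) = 1.00000000
C = S_0 * exp(-qT) * N(d1) - K * exp(-rT) * N(d2)
N(d1) = 0.49200388; N(d2) = 0.30982071
C = 114.8500 * 1.00000000 * 0.49200388 - 132.1400 * 0.98289793 * 0.30982071 = 16.2671

Answer: Price = 16.2671


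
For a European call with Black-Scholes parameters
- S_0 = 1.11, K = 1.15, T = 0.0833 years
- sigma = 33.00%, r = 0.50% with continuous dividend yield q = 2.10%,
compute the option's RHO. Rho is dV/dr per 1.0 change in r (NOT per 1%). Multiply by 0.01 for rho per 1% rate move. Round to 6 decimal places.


d1 = -0.3380699043; d2 = -0.4333136443
phi(d1) = 0.3767836371; exp(-qT) = 0.9982522291; exp(-rT) = 0.9995835867
N(d2) = 0.3323934635
Rho = K*T*exp(-rT)*N(d2) = 1.1500 * 0.0833 * 0.9995835867 * 0.3323934635 = 0.031828

Answer: Rho = 0.031828


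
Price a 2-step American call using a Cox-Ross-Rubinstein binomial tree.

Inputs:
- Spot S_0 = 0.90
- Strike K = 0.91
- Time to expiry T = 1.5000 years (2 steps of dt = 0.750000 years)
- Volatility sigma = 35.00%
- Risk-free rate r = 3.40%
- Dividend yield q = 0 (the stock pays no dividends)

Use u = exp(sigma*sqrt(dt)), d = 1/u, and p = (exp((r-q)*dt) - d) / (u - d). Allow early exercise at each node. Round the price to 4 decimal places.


dt = T/N = 0.750000
u = exp(sigma*sqrt(dt)) = 1.354062; d = 1/u = 0.738519
p = (exp((r-q)*dt) - d) / (u - d) = 0.466757
Discount per step: exp(-r*dt) = 0.974822
Stock lattice S(k, i) with i counting down-moves:
  k=0: S(0,0) = 0.9000
  k=1: S(1,0) = 1.2187; S(1,1) = 0.6647
  k=2: S(2,0) = 1.6501; S(2,1) = 0.9000; S(2,2) = 0.4909
Terminal payoffs V(N, i) = max(S_T - K, 0):
  V(2,0) = 0.740135; V(2,1) = 0.000000; V(2,2) = 0.000000
Backward induction: V(k, i) = exp(-r*dt) * [p * V(k+1, i) + (1-p) * V(k+1, i+1)]; then take max(V_cont, immediate exercise) for American.
  V(1,0) = exp(-r*dt) * [p*0.740135 + (1-p)*0.000000] = 0.336766; exercise = 0.308656; V(1,0) = max -> 0.336766
  V(1,1) = exp(-r*dt) * [p*0.000000 + (1-p)*0.000000] = 0.000000; exercise = 0.000000; V(1,1) = max -> 0.000000
  V(0,0) = exp(-r*dt) * [p*0.336766 + (1-p)*0.000000] = 0.153230; exercise = 0.000000; V(0,0) = max -> 0.153230

Answer: Price = V(0,0) = 0.1532


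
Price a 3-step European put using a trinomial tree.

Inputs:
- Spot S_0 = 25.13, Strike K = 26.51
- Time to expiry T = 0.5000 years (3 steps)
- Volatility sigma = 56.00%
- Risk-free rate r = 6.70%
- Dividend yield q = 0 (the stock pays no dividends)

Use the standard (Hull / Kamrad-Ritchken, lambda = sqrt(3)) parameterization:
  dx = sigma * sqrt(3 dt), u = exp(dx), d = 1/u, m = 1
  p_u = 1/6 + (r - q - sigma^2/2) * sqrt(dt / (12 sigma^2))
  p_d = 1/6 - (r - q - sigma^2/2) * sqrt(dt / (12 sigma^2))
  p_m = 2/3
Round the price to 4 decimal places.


Answer: Price = V(0,0) = 4.1037

Derivation:
dt = T/N = 0.166667; dx = sigma*sqrt(3*dt) = 0.395980
u = exp(dx) = 1.485839; d = 1/u = 0.673020
p_u = 0.147768, p_m = 0.666667, p_d = 0.185565
Discount per step: exp(-r*dt) = 0.988895
Stock lattice S(k, j) with j the centered position index:
  k=0: S(0,+0) = 25.1300
  k=1: S(1,-1) = 16.9130; S(1,+0) = 25.1300; S(1,+1) = 37.3391
  k=2: S(2,-2) = 11.3828; S(2,-1) = 16.9130; S(2,+0) = 25.1300; S(2,+1) = 37.3391; S(2,+2) = 55.4800
  k=3: S(3,-3) = 7.6609; S(3,-2) = 11.3828; S(3,-1) = 16.9130; S(3,+0) = 25.1300; S(3,+1) = 37.3391; S(3,+2) = 55.4800; S(3,+3) = 82.4343
Terminal payoffs V(N, j) = max(K - S_T, 0):
  V(3,-3) = 18.849150; V(3,-2) = 15.127208; V(3,-1) = 9.597000; V(3,+0) = 1.380000; V(3,+1) = 0.000000; V(3,+2) = 0.000000; V(3,+3) = 0.000000
Backward induction: V(k, j) = exp(-r*dt) * [p_u * V(k+1, j+1) + p_m * V(k+1, j) + p_d * V(k+1, j-1)]
  V(2,-2) = exp(-r*dt) * [p_u*9.597000 + p_m*15.127208 + p_d*18.849150] = 14.834104
  V(2,-1) = exp(-r*dt) * [p_u*1.380000 + p_m*9.597000 + p_d*15.127208] = 9.304517
  V(2,+0) = exp(-r*dt) * [p_u*0.000000 + p_m*1.380000 + p_d*9.597000] = 2.670875
  V(2,+1) = exp(-r*dt) * [p_u*0.000000 + p_m*0.000000 + p_d*1.380000] = 0.253236
  V(2,+2) = exp(-r*dt) * [p_u*0.000000 + p_m*0.000000 + p_d*0.000000] = 0.000000
  V(1,-1) = exp(-r*dt) * [p_u*2.670875 + p_m*9.304517 + p_d*14.834104] = 9.246540
  V(1,+0) = exp(-r*dt) * [p_u*0.253236 + p_m*2.670875 + p_d*9.304517] = 3.505234
  V(1,+1) = exp(-r*dt) * [p_u*0.000000 + p_m*0.253236 + p_d*2.670875] = 0.657066
  V(0,+0) = exp(-r*dt) * [p_u*0.657066 + p_m*3.505234 + p_d*9.246540] = 4.103669


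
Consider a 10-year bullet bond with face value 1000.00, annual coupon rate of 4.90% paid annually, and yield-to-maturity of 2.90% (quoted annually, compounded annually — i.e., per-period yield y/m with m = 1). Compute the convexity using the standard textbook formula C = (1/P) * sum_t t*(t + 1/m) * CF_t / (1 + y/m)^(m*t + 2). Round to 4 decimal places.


Coupon per period c = face * coupon_rate / m = 49.000000
Periods per year m = 1; per-period yield y/m = 0.029000
Number of cashflows N = 10
Cashflows (t years, CF_t, discount factor 1/(1+y/m)^(m*t), PV):
  t = 1.0000: CF_t = 49.000000, DF = 0.971817, PV = 47.619048
  t = 2.0000: CF_t = 49.000000, DF = 0.944429, PV = 46.277014
  t = 3.0000: CF_t = 49.000000, DF = 0.917812, PV = 44.972803
  t = 4.0000: CF_t = 49.000000, DF = 0.891946, PV = 43.705348
  t = 5.0000: CF_t = 49.000000, DF = 0.866808, PV = 42.473613
  t = 6.0000: CF_t = 49.000000, DF = 0.842379, PV = 41.276592
  t = 7.0000: CF_t = 49.000000, DF = 0.818639, PV = 40.113306
  t = 8.0000: CF_t = 49.000000, DF = 0.795567, PV = 38.982805
  t = 9.0000: CF_t = 49.000000, DF = 0.773146, PV = 37.884164
  t = 10.0000: CF_t = 1049.000000, DF = 0.751357, PV = 788.173340
Price P = sum_t PV_t = 1171.478032
Convexity numerator sum_t t*(t + 1/m) * CF_t / (1+y/m)^(m*t + 2):
  t = 1.0000: term = 89.945606
  t = 2.0000: term = 262.232087
  t = 3.0000: term = 509.683357
  t = 4.0000: term = 825.531838
  t = 5.0000: term = 1203.399181
  t = 6.0000: term = 1637.277797
  t = 7.0000: term = 2121.513180
  t = 8.0000: term = 2650.786980
  t = 9.0000: term = 3220.100802
  t = 10.0000: term = 81881.101473
Convexity = (1/P) * sum = 94401.572300 / 1171.478032 = 80.583306

Answer: Convexity = 80.5833


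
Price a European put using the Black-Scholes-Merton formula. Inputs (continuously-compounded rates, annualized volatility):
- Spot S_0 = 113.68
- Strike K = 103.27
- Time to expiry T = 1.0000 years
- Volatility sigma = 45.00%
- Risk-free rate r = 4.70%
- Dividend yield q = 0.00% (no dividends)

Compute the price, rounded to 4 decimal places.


d1 = (ln(S/K) + (r - q + 0.5*sigma^2) * T) / (sigma * sqrt(T)) = 0.54286792
d2 = d1 - sigma * sqrt(T) = 0.09286792
exp(-rT) = 0.95408740; exp(-qT) = 1.00000000
P = K * exp(-rT) * N(-d2) - S_0 * exp(-qT) * N(-d1)
N(-d1) = 0.29361037; N(-d2) = 0.46300424
P = 103.2700 * 0.95408740 * 0.46300424 - 113.6800 * 1.00000000 * 0.29361037 = 12.2415

Answer: Price = 12.2415


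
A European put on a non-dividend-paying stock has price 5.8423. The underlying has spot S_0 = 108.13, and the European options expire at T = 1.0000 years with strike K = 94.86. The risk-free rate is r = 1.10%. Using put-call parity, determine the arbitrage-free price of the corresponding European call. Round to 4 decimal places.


Put-call parity: C - P = S_0 * exp(-qT) - K * exp(-rT).
S_0 * exp(-qT) = 108.1300 * 1.00000000 = 108.13000000
K * exp(-rT) = 94.8600 * 0.98906028 = 93.82225804
C = P + S*exp(-qT) - K*exp(-rT)
C = 5.8423 + 108.13000000 - 93.82225804 = 20.1500

Answer: Call price = 20.1500


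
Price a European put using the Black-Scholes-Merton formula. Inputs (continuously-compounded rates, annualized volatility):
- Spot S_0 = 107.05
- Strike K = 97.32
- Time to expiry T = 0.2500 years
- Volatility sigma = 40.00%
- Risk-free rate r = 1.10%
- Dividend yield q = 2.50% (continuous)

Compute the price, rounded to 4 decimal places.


d1 = (ln(S/K) + (r - q + 0.5*sigma^2) * T) / (sigma * sqrt(T)) = 0.55895749
d2 = d1 - sigma * sqrt(T) = 0.35895749
exp(-rT) = 0.99725378; exp(-qT) = 0.99376949
P = K * exp(-rT) * N(-d2) - S_0 * exp(-qT) * N(-d1)
N(-d1) = 0.28809537; N(-d2) = 0.35981345
P = 97.3200 * 0.99725378 * 0.35981345 - 107.0500 * 0.99376949 * 0.28809537 = 4.2724

Answer: Price = 4.2724


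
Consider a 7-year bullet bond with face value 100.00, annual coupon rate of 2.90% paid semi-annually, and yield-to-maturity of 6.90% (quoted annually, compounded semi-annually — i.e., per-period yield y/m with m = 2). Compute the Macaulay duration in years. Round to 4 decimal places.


Answer: Macaulay duration = 6.2829 years

Derivation:
Coupon per period c = face * coupon_rate / m = 1.450000
Periods per year m = 2; per-period yield y/m = 0.034500
Number of cashflows N = 14
Cashflows (t years, CF_t, discount factor 1/(1+y/m)^(m*t), PV):
  t = 0.5000: CF_t = 1.450000, DF = 0.966651, PV = 1.401643
  t = 1.0000: CF_t = 1.450000, DF = 0.934413, PV = 1.354899
  t = 1.5000: CF_t = 1.450000, DF = 0.903251, PV = 1.309714
  t = 2.0000: CF_t = 1.450000, DF = 0.873128, PV = 1.266036
  t = 2.5000: CF_t = 1.450000, DF = 0.844010, PV = 1.223814
  t = 3.0000: CF_t = 1.450000, DF = 0.815863, PV = 1.183001
  t = 3.5000: CF_t = 1.450000, DF = 0.788654, PV = 1.143548
  t = 4.0000: CF_t = 1.450000, DF = 0.762353, PV = 1.105412
  t = 4.5000: CF_t = 1.450000, DF = 0.736929, PV = 1.068547
  t = 5.0000: CF_t = 1.450000, DF = 0.712353, PV = 1.032911
  t = 5.5000: CF_t = 1.450000, DF = 0.688596, PV = 0.998464
  t = 6.0000: CF_t = 1.450000, DF = 0.665632, PV = 0.965166
  t = 6.5000: CF_t = 1.450000, DF = 0.643433, PV = 0.932978
  t = 7.0000: CF_t = 101.450000, DF = 0.621975, PV = 63.099384
Price P = sum_t PV_t = 78.085519
Macaulay numerator sum_t t * PV_t:
  t * PV_t at t = 0.5000: 0.700822
  t * PV_t at t = 1.0000: 1.354899
  t * PV_t at t = 1.5000: 1.964571
  t * PV_t at t = 2.0000: 2.532072
  t * PV_t at t = 2.5000: 3.059536
  t * PV_t at t = 3.0000: 3.549002
  t * PV_t at t = 3.5000: 4.002419
  t * PV_t at t = 4.0000: 4.421647
  t * PV_t at t = 4.5000: 4.808461
  t * PV_t at t = 5.0000: 5.164557
  t * PV_t at t = 5.5000: 5.491554
  t * PV_t at t = 6.0000: 5.790997
  t * PV_t at t = 6.5000: 6.064359
  t * PV_t at t = 7.0000: 441.695690
Macaulay duration D = (sum_t t * PV_t) / P = 490.600585 / 78.085519 = 6.282863


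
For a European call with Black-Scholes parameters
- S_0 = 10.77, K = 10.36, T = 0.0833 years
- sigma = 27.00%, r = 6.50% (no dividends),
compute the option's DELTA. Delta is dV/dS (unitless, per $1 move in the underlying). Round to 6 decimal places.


Answer: Delta = 0.727911

Derivation:
d1 = 0.6065063908; d2 = 0.5285796945
phi(d1) = 0.3319192594; exp(-qT) = 1.0000000000; exp(-rT) = 0.9946001320
N(d1) = 0.7279107301
Delta = exp(-qT) * N(d1) = 1.0000000000 * 0.7279107301 = 0.727911


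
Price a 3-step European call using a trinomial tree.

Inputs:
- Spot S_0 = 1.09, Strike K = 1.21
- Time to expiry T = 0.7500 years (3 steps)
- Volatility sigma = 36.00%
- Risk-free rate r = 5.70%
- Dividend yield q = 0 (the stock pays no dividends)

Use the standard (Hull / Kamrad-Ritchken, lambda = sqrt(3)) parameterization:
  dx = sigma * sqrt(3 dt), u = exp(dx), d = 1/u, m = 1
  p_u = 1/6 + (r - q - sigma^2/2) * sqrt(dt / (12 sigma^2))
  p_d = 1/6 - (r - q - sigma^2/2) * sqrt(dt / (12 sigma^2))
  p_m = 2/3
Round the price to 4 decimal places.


Answer: Price = V(0,0) = 0.1107

Derivation:
dt = T/N = 0.250000; dx = sigma*sqrt(3*dt) = 0.311769
u = exp(dx) = 1.365839; d = 1/u = 0.732151
p_u = 0.163539, p_m = 0.666667, p_d = 0.169794
Discount per step: exp(-r*dt) = 0.985851
Stock lattice S(k, j) with j the centered position index:
  k=0: S(0,+0) = 1.0900
  k=1: S(1,-1) = 0.7980; S(1,+0) = 1.0900; S(1,+1) = 1.4888
  k=2: S(2,-2) = 0.5843; S(2,-1) = 0.7980; S(2,+0) = 1.0900; S(2,+1) = 1.4888; S(2,+2) = 2.0334
  k=3: S(3,-3) = 0.4278; S(3,-2) = 0.5843; S(3,-1) = 0.7980; S(3,+0) = 1.0900; S(3,+1) = 1.4888; S(3,+2) = 2.0334; S(3,+3) = 2.7773
Terminal payoffs V(N, j) = max(S_T - K, 0):
  V(3,-3) = 0.000000; V(3,-2) = 0.000000; V(3,-1) = 0.000000; V(3,+0) = 0.000000; V(3,+1) = 0.278765; V(3,+2) = 0.823414; V(3,+3) = 1.567316
Backward induction: V(k, j) = exp(-r*dt) * [p_u * V(k+1, j+1) + p_m * V(k+1, j) + p_d * V(k+1, j-1)]
  V(2,-2) = exp(-r*dt) * [p_u*0.000000 + p_m*0.000000 + p_d*0.000000] = 0.000000
  V(2,-1) = exp(-r*dt) * [p_u*0.000000 + p_m*0.000000 + p_d*0.000000] = 0.000000
  V(2,+0) = exp(-r*dt) * [p_u*0.278765 + p_m*0.000000 + p_d*0.000000] = 0.044944
  V(2,+1) = exp(-r*dt) * [p_u*0.823414 + p_m*0.278765 + p_d*0.000000] = 0.315969
  V(2,+2) = exp(-r*dt) * [p_u*1.567316 + p_m*0.823414 + p_d*0.278765] = 0.840530
  V(1,-1) = exp(-r*dt) * [p_u*0.044944 + p_m*0.000000 + p_d*0.000000] = 0.007246
  V(1,+0) = exp(-r*dt) * [p_u*0.315969 + p_m*0.044944 + p_d*0.000000] = 0.080481
  V(1,+1) = exp(-r*dt) * [p_u*0.840530 + p_m*0.315969 + p_d*0.044944] = 0.350704
  V(0,+0) = exp(-r*dt) * [p_u*0.350704 + p_m*0.080481 + p_d*0.007246] = 0.110650


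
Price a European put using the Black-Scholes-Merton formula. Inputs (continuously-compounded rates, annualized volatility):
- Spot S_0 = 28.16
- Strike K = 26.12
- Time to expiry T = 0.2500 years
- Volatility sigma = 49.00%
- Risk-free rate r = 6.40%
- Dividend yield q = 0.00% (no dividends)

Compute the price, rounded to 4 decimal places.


Answer: Price = 1.5774

Derivation:
d1 = (ln(S/K) + (r - q + 0.5*sigma^2) * T) / (sigma * sqrt(T)) = 0.49474991
d2 = d1 - sigma * sqrt(T) = 0.24974991
exp(-rT) = 0.98412732; exp(-qT) = 1.00000000
P = K * exp(-rT) * N(-d2) - S_0 * exp(-qT) * N(-d1)
N(-d1) = 0.31038833; N(-d2) = 0.40139038
P = 26.1200 * 0.98412732 * 0.40139038 - 28.1600 * 1.00000000 * 0.31038833 = 1.5774


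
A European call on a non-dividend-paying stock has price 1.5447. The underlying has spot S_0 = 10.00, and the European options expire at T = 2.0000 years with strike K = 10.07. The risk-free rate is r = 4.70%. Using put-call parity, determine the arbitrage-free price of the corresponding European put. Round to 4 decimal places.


Answer: Put price = 0.7112

Derivation:
Put-call parity: C - P = S_0 * exp(-qT) - K * exp(-rT).
S_0 * exp(-qT) = 10.0000 * 1.00000000 = 10.00000000
K * exp(-rT) = 10.0700 * 0.91028276 = 9.16654742
P = C - S*exp(-qT) + K*exp(-rT)
P = 1.5447 - 10.00000000 + 9.16654742 = 0.7112


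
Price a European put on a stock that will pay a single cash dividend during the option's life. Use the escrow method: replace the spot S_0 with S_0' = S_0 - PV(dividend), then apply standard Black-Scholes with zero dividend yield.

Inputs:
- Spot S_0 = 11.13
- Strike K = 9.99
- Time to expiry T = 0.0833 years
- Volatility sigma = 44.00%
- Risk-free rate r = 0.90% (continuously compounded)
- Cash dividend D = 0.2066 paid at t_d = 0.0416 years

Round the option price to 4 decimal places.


Answer: Price = 0.1863

Derivation:
PV(D) = D * exp(-r * t_d) = 0.2066 * 0.99962567 = 0.20652266
S_0' = S_0 - PV(D) = 11.1300 - 0.20652266 = 10.92347734
d1 = (ln(S_0'/K) + (r + sigma^2/2)*T) / (sigma*sqrt(T)) = 0.77282957
d2 = d1 - sigma*sqrt(T) = 0.64583791
exp(-rT) = 0.99925058
N(-d1) = 0.21981163; N(-d2) = 0.25919217
P = K * exp(-rT) * N(-d2) - S_0' * N(-d1) = 9.9900 * 0.99925058 * 0.25919217 - 10.92347734 * 0.21981163 = 0.1863


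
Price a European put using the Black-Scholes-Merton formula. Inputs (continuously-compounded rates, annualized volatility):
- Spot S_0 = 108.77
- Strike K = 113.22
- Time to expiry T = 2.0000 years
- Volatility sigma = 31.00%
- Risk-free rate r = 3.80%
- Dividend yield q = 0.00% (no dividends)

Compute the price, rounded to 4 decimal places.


d1 = (ln(S/K) + (r - q + 0.5*sigma^2) * T) / (sigma * sqrt(T)) = 0.30109686
d2 = d1 - sigma * sqrt(T) = -0.13730934
exp(-rT) = 0.92681621; exp(-qT) = 1.00000000
P = K * exp(-rT) * N(-d2) - S_0 * exp(-qT) * N(-d1)
N(-d1) = 0.38167032; N(-d2) = 0.55460686
P = 113.2200 * 0.92681621 * 0.55460686 - 108.7700 * 1.00000000 * 0.38167032 = 16.6829

Answer: Price = 16.6829


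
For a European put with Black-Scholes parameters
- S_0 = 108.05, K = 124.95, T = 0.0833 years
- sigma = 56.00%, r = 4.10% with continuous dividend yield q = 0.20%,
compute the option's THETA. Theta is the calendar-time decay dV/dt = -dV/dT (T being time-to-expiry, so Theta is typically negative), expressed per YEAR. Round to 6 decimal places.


d1 = -0.7981985661; d2 = -0.9598243066
phi(d1) = 0.2901088712; exp(-qT) = 0.9998334139; exp(-rT) = 0.9965905255
Theta = -S*exp(-qT)*phi(d1)*sigma/(2*sqrt(T)) + r*K*exp(-rT)*N(-d2) - q*S*exp(-qT)*N(-d1)
N(-d1) = 0.7876223653; N(-d2) = 0.8314281766; sqrt(T) = 0.2886173938
Term 1 = -108.0500 * 0.9998334139 * 0.2901088712 * 0.5600 / (2 * 0.2886173938) = -30.4052765332
Term 2 = 0.0410 * 124.9500 * 0.9965905255 * 0.8314281766 = 4.2448427810
Term 3 = -0.0020 * 108.0500 * 0.9998334139 * 0.7876223653 = -0.1701768393
Theta = -30.4052765332 + (4.2448427810) + (-0.1701768393) = -26.330611

Answer: Theta = -26.330611


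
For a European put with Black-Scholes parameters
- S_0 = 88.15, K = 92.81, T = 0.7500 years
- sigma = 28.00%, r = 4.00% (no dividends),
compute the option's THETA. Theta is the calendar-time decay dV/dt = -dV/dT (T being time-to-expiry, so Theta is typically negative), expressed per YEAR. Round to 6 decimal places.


Answer: Theta = -3.581069

Derivation:
d1 = 0.0325193209; d2 = -0.2099677922
phi(d1) = 0.3987313942; exp(-qT) = 1.0000000000; exp(-rT) = 0.9704455335
Theta = -S*exp(-qT)*phi(d1)*sigma/(2*sqrt(T)) + r*K*exp(-rT)*N(-d2) - q*S*exp(-qT)*N(-d1)
N(-d1) = 0.4870289542; N(-d2) = 0.5831535946; sqrt(T) = 0.8660254038
Term 1 = -88.1500 * 1.0000000000 * 0.3987313942 * 0.2800 / (2 * 0.8660254038) = -5.6819859028
Term 2 = 0.0400 * 92.8100 * 0.9704455335 * 0.5831535946 = 2.1009169577
Term 3 = 0 (no dividend yield, q = 0)
Theta = -5.6819859028 + (2.1009169577) + (0.0000000000) = -3.581069


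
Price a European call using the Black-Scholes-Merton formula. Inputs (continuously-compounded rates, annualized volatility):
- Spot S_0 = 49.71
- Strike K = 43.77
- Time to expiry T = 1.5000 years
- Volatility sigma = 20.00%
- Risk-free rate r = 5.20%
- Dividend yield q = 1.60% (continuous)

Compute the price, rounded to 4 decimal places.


d1 = (ln(S/K) + (r - q + 0.5*sigma^2) * T) / (sigma * sqrt(T)) = 0.86245501
d2 = d1 - sigma * sqrt(T) = 0.61750603
exp(-rT) = 0.92496443; exp(-qT) = 0.97628571
C = S_0 * exp(-qT) * N(d1) - K * exp(-rT) * N(d2)
N(d1) = 0.80578141; N(d2) = 0.73154950
C = 49.7100 * 0.97628571 * 0.80578141 - 43.7700 * 0.92496443 * 0.73154950 = 9.4882

Answer: Price = 9.4882


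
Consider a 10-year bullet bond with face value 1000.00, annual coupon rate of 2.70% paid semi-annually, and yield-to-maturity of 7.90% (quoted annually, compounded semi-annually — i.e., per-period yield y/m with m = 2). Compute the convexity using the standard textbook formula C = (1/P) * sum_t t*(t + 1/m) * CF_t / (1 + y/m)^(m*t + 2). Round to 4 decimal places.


Answer: Convexity = 77.7791

Derivation:
Coupon per period c = face * coupon_rate / m = 13.500000
Periods per year m = 2; per-period yield y/m = 0.039500
Number of cashflows N = 20
Cashflows (t years, CF_t, discount factor 1/(1+y/m)^(m*t), PV):
  t = 0.5000: CF_t = 13.500000, DF = 0.962001, PV = 12.987013
  t = 1.0000: CF_t = 13.500000, DF = 0.925446, PV = 12.493519
  t = 1.5000: CF_t = 13.500000, DF = 0.890280, PV = 12.018777
  t = 2.0000: CF_t = 13.500000, DF = 0.856450, PV = 11.562075
  t = 2.5000: CF_t = 13.500000, DF = 0.823906, PV = 11.122728
  t = 3.0000: CF_t = 13.500000, DF = 0.792598, PV = 10.700075
  t = 3.5000: CF_t = 13.500000, DF = 0.762480, PV = 10.293482
  t = 4.0000: CF_t = 13.500000, DF = 0.733507, PV = 9.902340
  t = 4.5000: CF_t = 13.500000, DF = 0.705634, PV = 9.526060
  t = 5.0000: CF_t = 13.500000, DF = 0.678821, PV = 9.164079
  t = 5.5000: CF_t = 13.500000, DF = 0.653026, PV = 8.815853
  t = 6.0000: CF_t = 13.500000, DF = 0.628212, PV = 8.480859
  t = 6.5000: CF_t = 13.500000, DF = 0.604340, PV = 8.158595
  t = 7.0000: CF_t = 13.500000, DF = 0.581376, PV = 7.848576
  t = 7.5000: CF_t = 13.500000, DF = 0.559284, PV = 7.550337
  t = 8.0000: CF_t = 13.500000, DF = 0.538032, PV = 7.263432
  t = 8.5000: CF_t = 13.500000, DF = 0.517587, PV = 6.987428
  t = 9.0000: CF_t = 13.500000, DF = 0.497919, PV = 6.721913
  t = 9.5000: CF_t = 13.500000, DF = 0.478999, PV = 6.466487
  t = 10.0000: CF_t = 1013.500000, DF = 0.460798, PV = 467.018280
Price P = sum_t PV_t = 645.081907
Convexity numerator sum_t t*(t + 1/m) * CF_t / (1+y/m)^(m*t + 2):
  t = 0.5000: term = 6.009389
  t = 1.0000: term = 17.343113
  t = 1.5000: term = 33.368183
  t = 2.0000: term = 53.500373
  t = 2.5000: term = 77.201116
  t = 3.0000: term = 103.974566
  t = 3.5000: term = 133.364844
  t = 4.0000: term = 164.953425
  t = 4.5000: term = 198.356692
  t = 5.0000: term = 233.223623
  t = 5.5000: term = 269.233620
  t = 6.0000: term = 306.094456
  t = 6.5000: term = 343.540355
  t = 7.0000: term = 381.330175
  t = 7.5000: term = 419.245709
  t = 8.0000: term = 457.090079
  t = 8.5000: term = 494.686233
  t = 9.0000: term = 531.875530
  t = 9.5000: term = 568.516412
  t = 10.0000: term = 45381.013563
Convexity = (1/P) * sum = 50173.921456 / 645.081907 = 77.779148


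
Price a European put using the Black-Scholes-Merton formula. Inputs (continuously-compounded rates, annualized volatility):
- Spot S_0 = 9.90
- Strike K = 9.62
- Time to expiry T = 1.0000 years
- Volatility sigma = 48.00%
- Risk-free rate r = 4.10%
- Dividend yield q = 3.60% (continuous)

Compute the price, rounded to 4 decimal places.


d1 = (ln(S/K) + (r - q + 0.5*sigma^2) * T) / (sigma * sqrt(T)) = 0.31018853
d2 = d1 - sigma * sqrt(T) = -0.16981147
exp(-rT) = 0.95982913; exp(-qT) = 0.96464029
P = K * exp(-rT) * N(-d2) - S_0 * exp(-qT) * N(-d1)
N(-d1) = 0.37820880; N(-d2) = 0.56742080
P = 9.6200 * 0.95982913 * 0.56742080 - 9.9000 * 0.96464029 * 0.37820880 = 1.6274

Answer: Price = 1.6274


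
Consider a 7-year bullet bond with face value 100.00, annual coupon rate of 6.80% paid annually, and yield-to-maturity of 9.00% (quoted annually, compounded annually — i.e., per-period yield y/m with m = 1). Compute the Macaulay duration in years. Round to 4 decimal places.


Coupon per period c = face * coupon_rate / m = 6.800000
Periods per year m = 1; per-period yield y/m = 0.090000
Number of cashflows N = 7
Cashflows (t years, CF_t, discount factor 1/(1+y/m)^(m*t), PV):
  t = 1.0000: CF_t = 6.800000, DF = 0.917431, PV = 6.238532
  t = 2.0000: CF_t = 6.800000, DF = 0.841680, PV = 5.723424
  t = 3.0000: CF_t = 6.800000, DF = 0.772183, PV = 5.250848
  t = 4.0000: CF_t = 6.800000, DF = 0.708425, PV = 4.817291
  t = 5.0000: CF_t = 6.800000, DF = 0.649931, PV = 4.419533
  t = 6.0000: CF_t = 6.800000, DF = 0.596267, PV = 4.054618
  t = 7.0000: CF_t = 106.800000, DF = 0.547034, PV = 58.423257
Price P = sum_t PV_t = 88.927504
Macaulay numerator sum_t t * PV_t:
  t * PV_t at t = 1.0000: 6.238532
  t * PV_t at t = 2.0000: 11.446848
  t * PV_t at t = 3.0000: 15.752543
  t * PV_t at t = 4.0000: 19.269166
  t * PV_t at t = 5.0000: 22.097667
  t * PV_t at t = 6.0000: 24.327707
  t * PV_t at t = 7.0000: 408.962801
Macaulay duration D = (sum_t t * PV_t) / P = 508.095264 / 88.927504 = 5.713590

Answer: Macaulay duration = 5.7136 years


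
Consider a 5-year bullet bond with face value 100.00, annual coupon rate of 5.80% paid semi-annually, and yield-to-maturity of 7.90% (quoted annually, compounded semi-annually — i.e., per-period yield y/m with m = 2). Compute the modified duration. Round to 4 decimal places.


Coupon per period c = face * coupon_rate / m = 2.900000
Periods per year m = 2; per-period yield y/m = 0.039500
Number of cashflows N = 10
Cashflows (t years, CF_t, discount factor 1/(1+y/m)^(m*t), PV):
  t = 0.5000: CF_t = 2.900000, DF = 0.962001, PV = 2.789803
  t = 1.0000: CF_t = 2.900000, DF = 0.925446, PV = 2.683793
  t = 1.5000: CF_t = 2.900000, DF = 0.890280, PV = 2.581811
  t = 2.0000: CF_t = 2.900000, DF = 0.856450, PV = 2.483705
  t = 2.5000: CF_t = 2.900000, DF = 0.823906, PV = 2.389327
  t = 3.0000: CF_t = 2.900000, DF = 0.792598, PV = 2.298535
  t = 3.5000: CF_t = 2.900000, DF = 0.762480, PV = 2.211192
  t = 4.0000: CF_t = 2.900000, DF = 0.733507, PV = 2.127169
  t = 4.5000: CF_t = 2.900000, DF = 0.705634, PV = 2.046339
  t = 5.0000: CF_t = 102.900000, DF = 0.678821, PV = 69.850648
Price P = sum_t PV_t = 91.462322
First compute Macaulay numerator sum_t t * PV_t:
  t * PV_t at t = 0.5000: 1.394901
  t * PV_t at t = 1.0000: 2.683793
  t * PV_t at t = 1.5000: 3.872717
  t * PV_t at t = 2.0000: 4.967410
  t * PV_t at t = 2.5000: 5.973317
  t * PV_t at t = 3.0000: 6.895604
  t * PV_t at t = 3.5000: 7.739174
  t * PV_t at t = 4.0000: 8.508677
  t * PV_t at t = 4.5000: 9.208525
  t * PV_t at t = 5.0000: 349.253239
Macaulay duration D = 400.497356 / 91.462322 = 4.378823
Modified duration = D / (1 + y/m) = 4.378823 / (1 + 0.039500) = 4.212432

Answer: Modified duration = 4.2124


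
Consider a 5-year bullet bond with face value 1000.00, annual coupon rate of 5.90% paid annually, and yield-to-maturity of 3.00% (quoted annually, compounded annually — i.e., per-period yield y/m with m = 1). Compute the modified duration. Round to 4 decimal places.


Answer: Modified duration = 4.3775

Derivation:
Coupon per period c = face * coupon_rate / m = 59.000000
Periods per year m = 1; per-period yield y/m = 0.030000
Number of cashflows N = 5
Cashflows (t years, CF_t, discount factor 1/(1+y/m)^(m*t), PV):
  t = 1.0000: CF_t = 59.000000, DF = 0.970874, PV = 57.281553
  t = 2.0000: CF_t = 59.000000, DF = 0.942596, PV = 55.613159
  t = 3.0000: CF_t = 59.000000, DF = 0.915142, PV = 53.993358
  t = 4.0000: CF_t = 59.000000, DF = 0.888487, PV = 52.420736
  t = 5.0000: CF_t = 1059.000000, DF = 0.862609, PV = 913.502703
Price P = sum_t PV_t = 1132.811508
First compute Macaulay numerator sum_t t * PV_t:
  t * PV_t at t = 1.0000: 57.281553
  t * PV_t at t = 2.0000: 111.226317
  t * PV_t at t = 3.0000: 161.980074
  t * PV_t at t = 4.0000: 209.682943
  t * PV_t at t = 5.0000: 4567.513513
Macaulay duration D = 5107.684401 / 1132.811508 = 4.508856
Modified duration = D / (1 + y/m) = 4.508856 / (1 + 0.030000) = 4.377530


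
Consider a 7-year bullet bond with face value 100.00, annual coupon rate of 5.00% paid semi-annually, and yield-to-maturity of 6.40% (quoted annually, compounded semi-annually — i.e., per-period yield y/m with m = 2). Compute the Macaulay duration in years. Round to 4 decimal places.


Answer: Macaulay duration = 5.9409 years

Derivation:
Coupon per period c = face * coupon_rate / m = 2.500000
Periods per year m = 2; per-period yield y/m = 0.032000
Number of cashflows N = 14
Cashflows (t years, CF_t, discount factor 1/(1+y/m)^(m*t), PV):
  t = 0.5000: CF_t = 2.500000, DF = 0.968992, PV = 2.422481
  t = 1.0000: CF_t = 2.500000, DF = 0.938946, PV = 2.347365
  t = 1.5000: CF_t = 2.500000, DF = 0.909831, PV = 2.274578
  t = 2.0000: CF_t = 2.500000, DF = 0.881620, PV = 2.204049
  t = 2.5000: CF_t = 2.500000, DF = 0.854283, PV = 2.135706
  t = 3.0000: CF_t = 2.500000, DF = 0.827793, PV = 2.069483
  t = 3.5000: CF_t = 2.500000, DF = 0.802125, PV = 2.005313
  t = 4.0000: CF_t = 2.500000, DF = 0.777253, PV = 1.943133
  t = 4.5000: CF_t = 2.500000, DF = 0.753152, PV = 1.882880
  t = 5.0000: CF_t = 2.500000, DF = 0.729799, PV = 1.824497
  t = 5.5000: CF_t = 2.500000, DF = 0.707169, PV = 1.767923
  t = 6.0000: CF_t = 2.500000, DF = 0.685241, PV = 1.713104
  t = 6.5000: CF_t = 2.500000, DF = 0.663994, PV = 1.659984
  t = 7.0000: CF_t = 102.500000, DF = 0.643405, PV = 65.948983
Price P = sum_t PV_t = 92.199478
Macaulay numerator sum_t t * PV_t:
  t * PV_t at t = 0.5000: 1.211240
  t * PV_t at t = 1.0000: 2.347365
  t * PV_t at t = 1.5000: 3.411868
  t * PV_t at t = 2.0000: 4.408098
  t * PV_t at t = 2.5000: 5.339266
  t * PV_t at t = 3.0000: 6.208448
  t * PV_t at t = 3.5000: 7.018595
  t * PV_t at t = 4.0000: 7.772530
  t * PV_t at t = 4.5000: 8.472962
  t * PV_t at t = 5.0000: 9.122483
  t * PV_t at t = 5.5000: 9.723576
  t * PV_t at t = 6.0000: 10.278622
  t * PV_t at t = 6.5000: 10.789897
  t * PV_t at t = 7.0000: 461.642882
Macaulay duration D = (sum_t t * PV_t) / P = 547.747831 / 92.199478 = 5.940899


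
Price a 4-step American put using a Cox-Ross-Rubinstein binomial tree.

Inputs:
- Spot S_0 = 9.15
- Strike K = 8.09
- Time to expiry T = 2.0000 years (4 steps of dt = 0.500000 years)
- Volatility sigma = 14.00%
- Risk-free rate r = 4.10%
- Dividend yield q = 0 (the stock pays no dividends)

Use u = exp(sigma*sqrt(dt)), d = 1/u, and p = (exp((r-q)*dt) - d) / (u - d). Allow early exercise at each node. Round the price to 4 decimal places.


dt = T/N = 0.500000
u = exp(sigma*sqrt(dt)) = 1.104061; d = 1/u = 0.905747
p = (exp((r-q)*dt) - d) / (u - d) = 0.579710
Discount per step: exp(-r*dt) = 0.979709
Stock lattice S(k, i) with i counting down-moves:
  k=0: S(0,0) = 9.1500
  k=1: S(1,0) = 10.1022; S(1,1) = 8.2876
  k=2: S(2,0) = 11.1534; S(2,1) = 9.1500; S(2,2) = 7.5065
  k=3: S(3,0) = 12.3140; S(3,1) = 10.1022; S(3,2) = 8.2876; S(3,3) = 6.7990
  k=4: S(4,0) = 13.5954; S(4,1) = 11.1534; S(4,2) = 9.1500; S(4,3) = 7.5065; S(4,4) = 6.1581
Terminal payoffs V(N, i) = max(K - S_T, 0):
  V(4,0) = 0.000000; V(4,1) = 0.000000; V(4,2) = 0.000000; V(4,3) = 0.583540; V(4,4) = 1.931864
Backward induction: V(k, i) = exp(-r*dt) * [p * V(k+1, i) + (1-p) * V(k+1, i+1)]; then take max(V_cont, immediate exercise) for American.
  V(3,0) = exp(-r*dt) * [p*0.000000 + (1-p)*0.000000] = 0.000000; exercise = 0.000000; V(3,0) = max -> 0.000000
  V(3,1) = exp(-r*dt) * [p*0.000000 + (1-p)*0.000000] = 0.000000; exercise = 0.000000; V(3,1) = max -> 0.000000
  V(3,2) = exp(-r*dt) * [p*0.000000 + (1-p)*0.583540] = 0.240279; exercise = 0.000000; V(3,2) = max -> 0.240279
  V(3,3) = exp(-r*dt) * [p*0.583540 + (1-p)*1.931864] = 1.126888; exercise = 1.291044; V(3,3) = max -> 1.291044
  V(2,0) = exp(-r*dt) * [p*0.000000 + (1-p)*0.000000] = 0.000000; exercise = 0.000000; V(2,0) = max -> 0.000000
  V(2,1) = exp(-r*dt) * [p*0.000000 + (1-p)*0.240279] = 0.098938; exercise = 0.000000; V(2,1) = max -> 0.098938
  V(2,2) = exp(-r*dt) * [p*0.240279 + (1-p)*1.291044] = 0.668069; exercise = 0.583540; V(2,2) = max -> 0.668069
  V(1,0) = exp(-r*dt) * [p*0.000000 + (1-p)*0.098938] = 0.040739; exercise = 0.000000; V(1,0) = max -> 0.040739
  V(1,1) = exp(-r*dt) * [p*0.098938 + (1-p)*0.668069] = 0.331277; exercise = 0.000000; V(1,1) = max -> 0.331277
  V(0,0) = exp(-r*dt) * [p*0.040739 + (1-p)*0.331277] = 0.159545; exercise = 0.000000; V(0,0) = max -> 0.159545

Answer: Price = V(0,0) = 0.1595


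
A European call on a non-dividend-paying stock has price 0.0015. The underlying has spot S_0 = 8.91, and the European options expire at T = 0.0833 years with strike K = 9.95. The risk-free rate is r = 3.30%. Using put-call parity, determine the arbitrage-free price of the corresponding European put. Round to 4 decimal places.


Put-call parity: C - P = S_0 * exp(-qT) - K * exp(-rT).
S_0 * exp(-qT) = 8.9100 * 1.00000000 = 8.91000000
K * exp(-rT) = 9.9500 * 0.99725487 = 9.92268600
P = C - S*exp(-qT) + K*exp(-rT)
P = 0.0015 - 8.91000000 + 9.92268600 = 1.0142

Answer: Put price = 1.0142


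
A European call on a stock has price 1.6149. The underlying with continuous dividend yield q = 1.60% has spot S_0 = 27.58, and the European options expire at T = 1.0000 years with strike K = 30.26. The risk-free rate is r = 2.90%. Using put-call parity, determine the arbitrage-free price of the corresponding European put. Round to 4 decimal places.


Answer: Put price = 3.8677

Derivation:
Put-call parity: C - P = S_0 * exp(-qT) - K * exp(-rT).
S_0 * exp(-qT) = 27.5800 * 0.98412732 = 27.14223149
K * exp(-rT) = 30.2600 * 0.97141646 = 29.39506221
P = C - S*exp(-qT) + K*exp(-rT)
P = 1.6149 - 27.14223149 + 29.39506221 = 3.8677


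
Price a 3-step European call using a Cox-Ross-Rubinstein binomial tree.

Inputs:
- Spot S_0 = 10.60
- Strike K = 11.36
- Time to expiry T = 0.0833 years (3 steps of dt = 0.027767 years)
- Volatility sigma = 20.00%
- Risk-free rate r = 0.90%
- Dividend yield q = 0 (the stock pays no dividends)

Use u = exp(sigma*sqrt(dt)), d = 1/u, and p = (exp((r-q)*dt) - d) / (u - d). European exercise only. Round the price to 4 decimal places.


dt = T/N = 0.027767
u = exp(sigma*sqrt(dt)) = 1.033888; d = 1/u = 0.967223
p = (exp((r-q)*dt) - d) / (u - d) = 0.495418
Discount per step: exp(-r*dt) = 0.999750
Stock lattice S(k, i) with i counting down-moves:
  k=0: S(0,0) = 10.6000
  k=1: S(1,0) = 10.9592; S(1,1) = 10.2526
  k=2: S(2,0) = 11.3306; S(2,1) = 10.6000; S(2,2) = 9.9165
  k=3: S(3,0) = 11.7146; S(3,1) = 10.9592; S(3,2) = 10.2526; S(3,3) = 9.5915
Terminal payoffs V(N, i) = max(S_T - K, 0):
  V(3,0) = 0.354577; V(3,1) = 0.000000; V(3,2) = 0.000000; V(3,3) = 0.000000
Backward induction: V(k, i) = exp(-r*dt) * [p * V(k+1, i) + (1-p) * V(k+1, i+1)].
  V(2,0) = exp(-r*dt) * [p*0.354577 + (1-p)*0.000000] = 0.175620
  V(2,1) = exp(-r*dt) * [p*0.000000 + (1-p)*0.000000] = 0.000000
  V(2,2) = exp(-r*dt) * [p*0.000000 + (1-p)*0.000000] = 0.000000
  V(1,0) = exp(-r*dt) * [p*0.175620 + (1-p)*0.000000] = 0.086984
  V(1,1) = exp(-r*dt) * [p*0.000000 + (1-p)*0.000000] = 0.000000
  V(0,0) = exp(-r*dt) * [p*0.086984 + (1-p)*0.000000] = 0.043083

Answer: Price = V(0,0) = 0.0431
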